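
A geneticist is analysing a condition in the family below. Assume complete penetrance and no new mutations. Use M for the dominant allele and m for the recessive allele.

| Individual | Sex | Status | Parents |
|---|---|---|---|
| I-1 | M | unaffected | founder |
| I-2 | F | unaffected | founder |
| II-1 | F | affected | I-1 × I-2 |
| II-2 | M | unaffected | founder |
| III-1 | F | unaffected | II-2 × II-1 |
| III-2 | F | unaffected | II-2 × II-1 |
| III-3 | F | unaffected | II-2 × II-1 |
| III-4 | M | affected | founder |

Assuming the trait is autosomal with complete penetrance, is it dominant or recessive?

recessive

I-1 and I-2 are both unaffected yet have an affected child II-1. Under dominance, an affected child requires at least one affected parent, so the trait cannot be dominant.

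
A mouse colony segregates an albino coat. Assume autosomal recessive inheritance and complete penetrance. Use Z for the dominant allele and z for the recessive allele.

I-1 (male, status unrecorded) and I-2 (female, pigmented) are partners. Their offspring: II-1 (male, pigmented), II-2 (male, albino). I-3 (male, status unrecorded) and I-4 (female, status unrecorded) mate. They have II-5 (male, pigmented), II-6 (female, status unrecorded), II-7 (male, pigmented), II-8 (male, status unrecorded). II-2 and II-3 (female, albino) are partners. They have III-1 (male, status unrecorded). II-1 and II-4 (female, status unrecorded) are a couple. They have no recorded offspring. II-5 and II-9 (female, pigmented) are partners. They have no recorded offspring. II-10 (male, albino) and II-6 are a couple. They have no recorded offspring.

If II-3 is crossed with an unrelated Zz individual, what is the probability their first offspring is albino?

1/2

II-3 is albino, so II-3 is zz.
The cross gives 1/2 Zz : 1/2 zz, so P(offspring is albino) = 1/2.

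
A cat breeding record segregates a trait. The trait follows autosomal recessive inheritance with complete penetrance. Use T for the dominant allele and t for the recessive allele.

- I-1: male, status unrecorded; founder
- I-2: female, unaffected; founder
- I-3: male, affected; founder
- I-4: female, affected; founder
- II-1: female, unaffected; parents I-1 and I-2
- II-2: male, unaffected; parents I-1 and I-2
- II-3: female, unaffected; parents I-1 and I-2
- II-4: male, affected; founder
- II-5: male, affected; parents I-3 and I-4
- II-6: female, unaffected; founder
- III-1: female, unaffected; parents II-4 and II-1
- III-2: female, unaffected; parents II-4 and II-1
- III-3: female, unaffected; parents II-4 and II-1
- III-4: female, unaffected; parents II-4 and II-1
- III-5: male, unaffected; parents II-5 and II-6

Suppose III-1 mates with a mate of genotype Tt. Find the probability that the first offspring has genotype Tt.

1/2

III-1 is unaffected so carries T and received t from II-4 (tt), so III-1 is Tt.
The cross gives 1/4 TT : 1/2 Tt : 1/4 tt, so P(offspring has genotype Tt) = 1/2.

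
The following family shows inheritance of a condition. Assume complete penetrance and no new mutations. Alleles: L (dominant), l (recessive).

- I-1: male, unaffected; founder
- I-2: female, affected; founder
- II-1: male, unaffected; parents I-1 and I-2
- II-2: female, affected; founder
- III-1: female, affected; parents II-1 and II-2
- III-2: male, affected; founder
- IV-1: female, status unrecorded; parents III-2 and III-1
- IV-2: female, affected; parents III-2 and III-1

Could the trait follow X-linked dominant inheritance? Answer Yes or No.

A consistent assignment under X-linked dominant exists: I-1 X^l Y, I-2 X^L X^l, II-1 X^l Y, II-2 X^L X^L, III-1 X^L X^l, III-2 X^L Y, IV-1 X^L X^L, IV-2 X^L X^L.
In this assignment every recorded phenotype matches its genotype and every non-founder's genotype is obtainable from its parents' genotypes, so the pedigree is consistent.

Yes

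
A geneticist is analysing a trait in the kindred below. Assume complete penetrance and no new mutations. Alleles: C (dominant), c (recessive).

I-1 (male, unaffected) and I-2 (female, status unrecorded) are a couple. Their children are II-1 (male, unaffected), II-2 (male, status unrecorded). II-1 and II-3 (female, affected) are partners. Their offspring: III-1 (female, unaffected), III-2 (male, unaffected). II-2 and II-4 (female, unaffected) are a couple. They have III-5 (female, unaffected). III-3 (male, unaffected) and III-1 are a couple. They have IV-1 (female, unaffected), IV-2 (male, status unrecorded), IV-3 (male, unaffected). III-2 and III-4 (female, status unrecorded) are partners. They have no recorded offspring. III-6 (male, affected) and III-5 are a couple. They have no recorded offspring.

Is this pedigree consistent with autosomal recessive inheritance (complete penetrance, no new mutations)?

Yes

A consistent assignment under autosomal recessive exists: I-1 CC, I-2 CC, II-1 CC, II-2 CC, II-3 cc, II-4 CC, III-1 Cc, III-2 Cc, III-3 CC, III-4 CC, III-5 CC, III-6 cc, IV-1 CC, IV-2 CC, IV-3 CC.
In this assignment every recorded phenotype matches its genotype and every non-founder's genotype is obtainable from its parents' genotypes, so the pedigree is consistent.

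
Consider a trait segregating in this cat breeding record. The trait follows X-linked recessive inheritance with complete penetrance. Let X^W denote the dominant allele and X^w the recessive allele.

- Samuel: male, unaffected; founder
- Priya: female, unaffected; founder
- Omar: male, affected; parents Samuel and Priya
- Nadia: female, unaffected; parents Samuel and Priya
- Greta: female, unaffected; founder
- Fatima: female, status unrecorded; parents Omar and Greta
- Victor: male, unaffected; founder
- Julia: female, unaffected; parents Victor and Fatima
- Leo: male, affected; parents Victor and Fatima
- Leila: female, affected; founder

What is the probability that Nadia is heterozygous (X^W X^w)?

Samuel is unaffected, so Samuel is X^W Y.
Priya is unaffected so carries W and passed w to Omar (X^w Y), so Priya is X^W X^w.
Their cross gives offspring ratios 1/2 X^W X^W : 1/2 X^W X^w. Conditioning on Nadia being unaffected, P(X^W X^w) = 1/2 / 1 = 1/2.

1/2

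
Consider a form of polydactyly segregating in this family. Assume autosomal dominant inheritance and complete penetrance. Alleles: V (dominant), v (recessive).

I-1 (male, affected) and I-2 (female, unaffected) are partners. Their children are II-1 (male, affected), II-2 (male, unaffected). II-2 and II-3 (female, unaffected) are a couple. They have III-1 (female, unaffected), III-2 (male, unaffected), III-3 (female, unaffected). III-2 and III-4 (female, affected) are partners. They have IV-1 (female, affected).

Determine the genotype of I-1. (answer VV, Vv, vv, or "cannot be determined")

Vv

From phenotype alone, I-1 is VV or Vv.
I-1 is affected so carries V and passed v to II-2 (vv), so I-1 is Vv.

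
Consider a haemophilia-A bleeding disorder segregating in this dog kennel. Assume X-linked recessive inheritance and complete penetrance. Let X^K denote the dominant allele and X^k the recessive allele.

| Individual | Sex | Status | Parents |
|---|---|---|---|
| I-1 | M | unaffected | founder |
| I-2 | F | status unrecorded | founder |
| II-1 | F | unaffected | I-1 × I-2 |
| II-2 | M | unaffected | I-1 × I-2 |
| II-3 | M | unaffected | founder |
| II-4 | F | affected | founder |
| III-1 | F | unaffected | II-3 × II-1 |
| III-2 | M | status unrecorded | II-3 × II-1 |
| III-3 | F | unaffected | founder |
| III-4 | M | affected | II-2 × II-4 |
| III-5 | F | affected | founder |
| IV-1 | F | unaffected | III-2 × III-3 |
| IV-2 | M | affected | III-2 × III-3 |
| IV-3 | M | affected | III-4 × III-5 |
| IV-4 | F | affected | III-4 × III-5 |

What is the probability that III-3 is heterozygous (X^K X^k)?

1

III-3 is unaffected so carries K and passed k to IV-2 (X^k Y), so III-3 is X^K X^k, giving P(X^K X^k) = 1.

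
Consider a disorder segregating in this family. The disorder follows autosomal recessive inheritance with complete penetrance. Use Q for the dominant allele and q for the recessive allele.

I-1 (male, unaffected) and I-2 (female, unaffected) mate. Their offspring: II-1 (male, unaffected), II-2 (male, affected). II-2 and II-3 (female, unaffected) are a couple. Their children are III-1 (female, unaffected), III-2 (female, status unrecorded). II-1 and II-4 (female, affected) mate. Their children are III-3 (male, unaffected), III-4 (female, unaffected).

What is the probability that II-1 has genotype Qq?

1/3

I-1 is unaffected so carries Q and passed q to II-2 (qq), so I-1 is Qq.
I-2 is unaffected so carries Q and passed q to II-2 (qq), so I-2 is Qq.
Their cross gives offspring ratios 1/4 QQ : 1/2 Qq : 1/4 qq. Conditioning on II-1 being unaffected, P(Qq) = 1/2 / 3/4 = 2/3 before taking II-1's own offspring into account.
II-4 is affected, so II-4 is qq.
Now use II-1's offspring. Probability of each recorded status — unaffected son III-3: 1/2 if II-1 is Qq, 1 if QQ; unaffected daughter III-4: 1/2 if II-1 is Qq, 1 if QQ.
Bayes: P(Qq) = 2/3·1/4 / (2/3·1/4 + 1/3·1) = 1/3.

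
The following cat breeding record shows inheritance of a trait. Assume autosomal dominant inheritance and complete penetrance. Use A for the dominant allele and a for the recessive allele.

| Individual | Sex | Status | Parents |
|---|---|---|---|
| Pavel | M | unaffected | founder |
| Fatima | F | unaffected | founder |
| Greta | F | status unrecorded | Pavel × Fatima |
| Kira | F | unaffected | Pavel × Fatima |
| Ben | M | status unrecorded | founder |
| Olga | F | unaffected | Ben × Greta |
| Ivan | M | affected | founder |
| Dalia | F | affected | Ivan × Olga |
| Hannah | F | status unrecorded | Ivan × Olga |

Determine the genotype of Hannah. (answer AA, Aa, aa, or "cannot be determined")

Hannah's phenotype is unrecorded, and no parent or child forces a single allele at both positions; consistent genotype assignments exist with Hannah as Aa or aa.

cannot be determined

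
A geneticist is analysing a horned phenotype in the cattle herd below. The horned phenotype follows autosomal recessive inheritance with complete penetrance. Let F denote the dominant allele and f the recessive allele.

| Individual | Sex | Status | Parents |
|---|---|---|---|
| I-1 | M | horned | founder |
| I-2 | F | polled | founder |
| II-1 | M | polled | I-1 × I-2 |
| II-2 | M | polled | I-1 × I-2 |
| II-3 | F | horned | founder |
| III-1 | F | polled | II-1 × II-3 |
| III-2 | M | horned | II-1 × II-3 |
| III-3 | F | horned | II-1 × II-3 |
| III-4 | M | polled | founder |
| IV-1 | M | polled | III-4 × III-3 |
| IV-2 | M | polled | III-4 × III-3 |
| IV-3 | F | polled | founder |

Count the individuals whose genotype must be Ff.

Obligate heterozygotes: II-1 is polled so carries F and received f from I-1 (ff), so II-1 is Ff; II-2 is polled so carries F and received f from I-1 (ff), so II-2 is Ff; III-1 is polled so carries F and received f from II-3 (ff), so III-1 is Ff; IV-1 is polled so carries F and received f from III-3 (ff), so IV-1 is Ff; IV-2 is polled so carries F and received f from III-3 (ff), so IV-2 is Ff.
Every other individual is either homozygous by phenotype or has at least one consistent homozygous assignment, so the count is 5.

5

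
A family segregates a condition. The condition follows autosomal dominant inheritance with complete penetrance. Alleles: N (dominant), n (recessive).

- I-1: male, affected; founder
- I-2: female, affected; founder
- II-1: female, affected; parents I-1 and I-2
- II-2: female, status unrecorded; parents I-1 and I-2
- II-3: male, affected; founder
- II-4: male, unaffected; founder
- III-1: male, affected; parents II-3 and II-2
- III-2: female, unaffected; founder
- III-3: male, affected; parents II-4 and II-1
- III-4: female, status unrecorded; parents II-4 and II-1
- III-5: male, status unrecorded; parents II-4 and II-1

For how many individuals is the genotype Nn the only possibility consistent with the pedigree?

Obligate heterozygotes: III-3 is affected so carries N and received n from II-4 (nn), so III-3 is Nn.
Every other individual is either homozygous by phenotype or has at least one consistent homozygous assignment, so the count is 1.

1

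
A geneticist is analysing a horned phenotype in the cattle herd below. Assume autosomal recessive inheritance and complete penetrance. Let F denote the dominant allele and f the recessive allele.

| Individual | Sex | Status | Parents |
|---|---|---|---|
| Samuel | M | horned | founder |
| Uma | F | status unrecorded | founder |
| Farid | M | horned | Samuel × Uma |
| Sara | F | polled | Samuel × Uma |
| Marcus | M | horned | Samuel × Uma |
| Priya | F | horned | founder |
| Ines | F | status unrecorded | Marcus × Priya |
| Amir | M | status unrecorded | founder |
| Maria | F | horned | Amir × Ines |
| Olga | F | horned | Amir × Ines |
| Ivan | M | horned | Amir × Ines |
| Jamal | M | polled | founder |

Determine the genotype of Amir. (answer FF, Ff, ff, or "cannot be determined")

cannot be determined

Amir's phenotype is unrecorded, and no parent or child forces a single allele at both positions; consistent genotype assignments exist with Amir as Ff or ff.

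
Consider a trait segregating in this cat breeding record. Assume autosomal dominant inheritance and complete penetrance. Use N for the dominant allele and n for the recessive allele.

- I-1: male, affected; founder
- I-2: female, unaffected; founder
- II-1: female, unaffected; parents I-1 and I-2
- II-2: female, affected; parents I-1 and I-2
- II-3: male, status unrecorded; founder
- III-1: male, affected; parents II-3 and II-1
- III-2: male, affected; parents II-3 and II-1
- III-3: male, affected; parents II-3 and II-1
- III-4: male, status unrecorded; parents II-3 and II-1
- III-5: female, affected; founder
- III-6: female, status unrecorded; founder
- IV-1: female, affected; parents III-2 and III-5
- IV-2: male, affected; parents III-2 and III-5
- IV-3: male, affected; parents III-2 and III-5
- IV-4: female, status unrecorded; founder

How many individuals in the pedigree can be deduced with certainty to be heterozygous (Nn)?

Obligate heterozygotes: I-1 is affected so carries N and passed n to II-1 (nn), so I-1 is Nn; II-2 is affected so carries N and received n from I-2 (nn), so II-2 is Nn; III-1 is affected so carries N and received n from II-1 (nn), so III-1 is Nn; III-2 is affected so carries N and received n from II-1 (nn), so III-2 is Nn; III-3 is affected so carries N and received n from II-1 (nn), so III-3 is Nn.
Every other individual is either homozygous by phenotype or has at least one consistent homozygous assignment, so the count is 5.

5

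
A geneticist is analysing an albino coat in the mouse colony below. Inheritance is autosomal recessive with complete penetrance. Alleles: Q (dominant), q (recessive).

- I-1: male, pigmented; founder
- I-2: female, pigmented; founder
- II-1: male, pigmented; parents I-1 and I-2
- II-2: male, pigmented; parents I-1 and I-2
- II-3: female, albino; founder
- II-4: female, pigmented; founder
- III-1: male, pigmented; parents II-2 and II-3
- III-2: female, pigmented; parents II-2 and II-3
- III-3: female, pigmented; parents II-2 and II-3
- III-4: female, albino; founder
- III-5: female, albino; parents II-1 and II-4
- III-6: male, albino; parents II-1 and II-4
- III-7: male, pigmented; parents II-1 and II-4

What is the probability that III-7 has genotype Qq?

II-1 is pigmented so carries Q and passed q to III-5 (qq), so II-1 is Qq.
II-4 is pigmented so carries Q and passed q to III-5 (qq), so II-4 is Qq.
Their cross gives offspring ratios 1/4 QQ : 1/2 Qq : 1/4 qq. Conditioning on III-7 being pigmented, P(Qq) = 1/2 / 3/4 = 2/3.

2/3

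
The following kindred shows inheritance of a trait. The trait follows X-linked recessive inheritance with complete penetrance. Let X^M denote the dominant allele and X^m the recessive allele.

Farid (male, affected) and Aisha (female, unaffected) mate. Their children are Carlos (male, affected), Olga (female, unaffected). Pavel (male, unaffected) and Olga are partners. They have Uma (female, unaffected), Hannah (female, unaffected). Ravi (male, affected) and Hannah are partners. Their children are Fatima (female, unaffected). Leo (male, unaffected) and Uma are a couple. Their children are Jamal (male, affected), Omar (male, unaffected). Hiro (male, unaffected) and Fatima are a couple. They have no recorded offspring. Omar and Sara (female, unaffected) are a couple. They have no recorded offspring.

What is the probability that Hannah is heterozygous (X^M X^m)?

1/3

Pavel is unaffected, so Pavel is X^M Y.
Olga is unaffected so carries M and received m from Farid (X^m Y), so Olga is X^M X^m.
Their cross gives offspring ratios 1/2 X^M X^M : 1/2 X^M X^m. Conditioning on Hannah being unaffected, P(X^M X^m) = 1/2 / 1 = 1/2 before taking Hannah's own offspring into account.
Ravi is affected, so Ravi is X^m Y.
Now use Hannah's offspring. Probability of each recorded status — unaffected daughter Fatima: 1/2 if Hannah is X^M X^m, 1 if X^M X^M.
Bayes: P(X^M X^m) = 1/2·1/2 / (1/2·1/2 + 1/2·1) = 1/3.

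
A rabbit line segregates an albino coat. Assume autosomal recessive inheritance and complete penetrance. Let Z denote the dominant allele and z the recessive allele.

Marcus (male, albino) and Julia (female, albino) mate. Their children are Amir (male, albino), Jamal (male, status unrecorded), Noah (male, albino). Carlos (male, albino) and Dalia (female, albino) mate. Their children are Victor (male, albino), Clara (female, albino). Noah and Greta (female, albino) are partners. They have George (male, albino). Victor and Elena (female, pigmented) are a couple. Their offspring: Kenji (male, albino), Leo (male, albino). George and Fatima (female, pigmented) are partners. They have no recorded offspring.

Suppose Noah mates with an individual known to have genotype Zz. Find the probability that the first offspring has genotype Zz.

1/2

Noah is albino, so Noah is zz.
The cross gives 1/2 Zz : 1/2 zz, so P(offspring has genotype Zz) = 1/2.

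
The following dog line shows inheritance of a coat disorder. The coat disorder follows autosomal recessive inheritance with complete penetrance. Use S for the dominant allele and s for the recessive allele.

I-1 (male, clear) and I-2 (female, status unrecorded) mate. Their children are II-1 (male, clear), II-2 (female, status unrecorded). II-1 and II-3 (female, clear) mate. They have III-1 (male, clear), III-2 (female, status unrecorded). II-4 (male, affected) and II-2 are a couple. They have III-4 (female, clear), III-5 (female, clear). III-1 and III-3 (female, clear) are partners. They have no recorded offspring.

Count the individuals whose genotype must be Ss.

2

Obligate heterozygotes: III-4 is clear so carries S and received s from II-4 (ss), so III-4 is Ss; III-5 is clear so carries S and received s from II-4 (ss), so III-5 is Ss.
Every other individual is either homozygous by phenotype or has at least one consistent homozygous assignment, so the count is 2.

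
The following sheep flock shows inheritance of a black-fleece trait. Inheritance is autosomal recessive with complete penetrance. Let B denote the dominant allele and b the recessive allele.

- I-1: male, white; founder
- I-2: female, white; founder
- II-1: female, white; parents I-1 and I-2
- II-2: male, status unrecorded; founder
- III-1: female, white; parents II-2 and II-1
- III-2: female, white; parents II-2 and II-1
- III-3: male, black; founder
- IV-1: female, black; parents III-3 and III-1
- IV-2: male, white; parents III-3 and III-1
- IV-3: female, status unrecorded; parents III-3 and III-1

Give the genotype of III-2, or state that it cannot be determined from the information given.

cannot be determined

III-2's phenotype allows BB or Bb, and no parent or child forces a single allele at both positions; consistent genotype assignments exist with III-2 as BB or Bb.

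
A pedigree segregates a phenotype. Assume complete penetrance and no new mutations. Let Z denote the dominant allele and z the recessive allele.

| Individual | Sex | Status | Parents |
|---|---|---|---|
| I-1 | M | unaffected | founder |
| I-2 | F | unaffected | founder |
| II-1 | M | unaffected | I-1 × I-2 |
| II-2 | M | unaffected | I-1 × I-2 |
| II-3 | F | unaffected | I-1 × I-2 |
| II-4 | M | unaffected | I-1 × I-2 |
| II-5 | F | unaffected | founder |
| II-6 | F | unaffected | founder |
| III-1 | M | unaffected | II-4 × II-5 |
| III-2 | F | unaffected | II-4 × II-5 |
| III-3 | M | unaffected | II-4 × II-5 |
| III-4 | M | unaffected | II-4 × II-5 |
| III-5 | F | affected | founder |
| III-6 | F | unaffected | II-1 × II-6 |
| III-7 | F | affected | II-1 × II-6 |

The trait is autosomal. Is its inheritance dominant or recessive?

recessive

II-1 and II-6 are both unaffected yet have an affected child III-7. Under dominance, an affected child requires at least one affected parent, so the trait cannot be dominant.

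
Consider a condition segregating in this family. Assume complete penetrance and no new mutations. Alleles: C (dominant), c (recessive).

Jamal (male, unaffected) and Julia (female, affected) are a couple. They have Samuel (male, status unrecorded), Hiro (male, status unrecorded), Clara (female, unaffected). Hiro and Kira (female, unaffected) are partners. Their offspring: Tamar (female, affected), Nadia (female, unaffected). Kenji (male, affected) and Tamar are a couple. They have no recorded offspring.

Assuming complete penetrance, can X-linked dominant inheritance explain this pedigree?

No

No assignment of genotypes under X-linked dominant satisfies every parent–offspring relationship, so the pedigree is inconsistent.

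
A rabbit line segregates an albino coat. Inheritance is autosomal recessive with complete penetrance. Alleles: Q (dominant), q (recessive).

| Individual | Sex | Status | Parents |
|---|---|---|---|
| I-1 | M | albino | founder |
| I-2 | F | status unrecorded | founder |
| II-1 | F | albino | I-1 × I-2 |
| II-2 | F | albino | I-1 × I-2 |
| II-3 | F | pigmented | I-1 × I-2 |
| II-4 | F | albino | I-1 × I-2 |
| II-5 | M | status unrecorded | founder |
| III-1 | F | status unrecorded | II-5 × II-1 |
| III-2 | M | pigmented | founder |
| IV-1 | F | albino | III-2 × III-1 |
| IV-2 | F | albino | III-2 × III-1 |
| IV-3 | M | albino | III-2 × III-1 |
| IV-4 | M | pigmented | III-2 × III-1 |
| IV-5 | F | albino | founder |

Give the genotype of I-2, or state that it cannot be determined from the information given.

From phenotype alone, I-2 is QQ or Qq or qq.
I-2 passed Q to II-3 (Qq, whose q came from I-1) and passed q to II-1 (qq), so I-2 is Qq.

Qq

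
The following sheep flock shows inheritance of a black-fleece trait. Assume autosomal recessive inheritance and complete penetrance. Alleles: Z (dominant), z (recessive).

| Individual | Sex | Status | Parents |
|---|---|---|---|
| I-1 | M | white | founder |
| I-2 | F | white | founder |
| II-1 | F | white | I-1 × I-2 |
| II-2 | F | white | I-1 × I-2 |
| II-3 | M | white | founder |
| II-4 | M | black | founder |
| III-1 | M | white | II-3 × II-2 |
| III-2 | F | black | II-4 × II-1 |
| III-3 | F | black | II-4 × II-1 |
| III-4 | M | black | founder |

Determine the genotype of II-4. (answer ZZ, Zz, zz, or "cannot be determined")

zz

II-4 is black, so II-4 is zz.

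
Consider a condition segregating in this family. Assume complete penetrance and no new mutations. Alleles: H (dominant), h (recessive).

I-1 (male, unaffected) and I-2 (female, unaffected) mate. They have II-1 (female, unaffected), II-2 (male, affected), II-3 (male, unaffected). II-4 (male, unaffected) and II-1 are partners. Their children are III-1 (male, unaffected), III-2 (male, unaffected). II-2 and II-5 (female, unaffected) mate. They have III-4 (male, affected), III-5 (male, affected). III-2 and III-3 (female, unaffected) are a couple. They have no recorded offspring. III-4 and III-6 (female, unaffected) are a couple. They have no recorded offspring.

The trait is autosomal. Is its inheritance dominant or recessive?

I-1 and I-2 are both unaffected yet have an affected child II-2. Under dominance, an affected child requires at least one affected parent, so the trait cannot be dominant.

recessive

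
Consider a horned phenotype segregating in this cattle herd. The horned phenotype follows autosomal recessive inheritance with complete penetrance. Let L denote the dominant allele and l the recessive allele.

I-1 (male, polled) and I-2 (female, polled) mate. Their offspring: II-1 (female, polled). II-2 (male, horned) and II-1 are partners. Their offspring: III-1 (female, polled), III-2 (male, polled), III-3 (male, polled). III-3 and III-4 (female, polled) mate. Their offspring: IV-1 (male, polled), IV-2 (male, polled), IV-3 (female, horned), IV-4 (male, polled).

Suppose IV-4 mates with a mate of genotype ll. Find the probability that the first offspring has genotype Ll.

III-3 is polled so carries L and received l from II-2 (ll), so III-3 is Ll.
III-4 is polled so carries L and passed l to IV-3 (ll), so III-4 is Ll.
IV-4 is a polled offspring of III-3 (Ll) × III-4 (Ll), whose cross gives 1/4 LL : 1/2 Ll : 1/4 ll; conditioning on being polled, IV-4 is LL with probability 1/3, Ll with probability 2/3.
Summing over parental genotype combinations, P(offspring has genotype Ll) = 1/3·1 + 2/3·1/2 = 2/3.

2/3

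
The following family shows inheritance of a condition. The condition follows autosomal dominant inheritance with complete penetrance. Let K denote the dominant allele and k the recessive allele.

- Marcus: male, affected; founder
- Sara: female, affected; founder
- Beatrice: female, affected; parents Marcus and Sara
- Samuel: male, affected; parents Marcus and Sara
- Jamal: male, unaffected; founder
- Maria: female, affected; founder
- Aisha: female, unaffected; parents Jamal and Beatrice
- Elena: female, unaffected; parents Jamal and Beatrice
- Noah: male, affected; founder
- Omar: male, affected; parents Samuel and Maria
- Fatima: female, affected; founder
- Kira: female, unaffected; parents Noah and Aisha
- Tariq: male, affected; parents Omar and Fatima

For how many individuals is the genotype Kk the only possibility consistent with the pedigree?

Obligate heterozygotes: Beatrice is affected so carries K and passed k to Aisha (kk), so Beatrice is Kk; Noah is affected so carries K and passed k to Kira (kk), so Noah is Kk.
Every other individual is either homozygous by phenotype or has at least one consistent homozygous assignment, so the count is 2.

2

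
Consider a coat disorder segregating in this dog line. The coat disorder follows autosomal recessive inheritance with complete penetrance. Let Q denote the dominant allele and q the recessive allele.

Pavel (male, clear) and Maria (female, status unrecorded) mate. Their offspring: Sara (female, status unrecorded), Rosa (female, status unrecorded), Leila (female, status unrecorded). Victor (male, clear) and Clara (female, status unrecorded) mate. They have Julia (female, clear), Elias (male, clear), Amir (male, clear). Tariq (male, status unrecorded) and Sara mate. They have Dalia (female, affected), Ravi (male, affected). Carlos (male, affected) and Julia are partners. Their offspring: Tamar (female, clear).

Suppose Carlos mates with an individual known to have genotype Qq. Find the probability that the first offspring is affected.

Carlos is affected, so Carlos is qq.
The cross gives 1/2 Qq : 1/2 qq, so P(offspring is affected) = 1/2.

1/2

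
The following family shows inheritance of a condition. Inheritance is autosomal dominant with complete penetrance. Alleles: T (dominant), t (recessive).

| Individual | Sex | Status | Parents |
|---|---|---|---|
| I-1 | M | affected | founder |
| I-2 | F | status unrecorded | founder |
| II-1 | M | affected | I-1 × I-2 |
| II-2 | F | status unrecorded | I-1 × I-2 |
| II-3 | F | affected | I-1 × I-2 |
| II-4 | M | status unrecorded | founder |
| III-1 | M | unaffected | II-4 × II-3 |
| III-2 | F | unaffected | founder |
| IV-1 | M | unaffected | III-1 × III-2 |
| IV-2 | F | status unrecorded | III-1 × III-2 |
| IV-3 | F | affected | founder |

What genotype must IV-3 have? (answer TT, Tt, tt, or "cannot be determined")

IV-3's phenotype allows TT or Tt, and no parent or child forces a single allele at both positions; consistent genotype assignments exist with IV-3 as TT or Tt.

cannot be determined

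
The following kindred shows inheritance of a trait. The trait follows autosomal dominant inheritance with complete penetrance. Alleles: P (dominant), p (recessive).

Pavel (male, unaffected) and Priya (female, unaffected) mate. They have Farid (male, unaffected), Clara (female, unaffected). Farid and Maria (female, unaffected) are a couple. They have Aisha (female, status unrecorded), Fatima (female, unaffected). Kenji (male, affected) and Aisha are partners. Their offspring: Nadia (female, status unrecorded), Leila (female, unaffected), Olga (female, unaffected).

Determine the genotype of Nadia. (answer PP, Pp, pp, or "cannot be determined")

cannot be determined

Nadia's phenotype is unrecorded, and no parent or child forces a single allele at both positions; consistent genotype assignments exist with Nadia as Pp or pp.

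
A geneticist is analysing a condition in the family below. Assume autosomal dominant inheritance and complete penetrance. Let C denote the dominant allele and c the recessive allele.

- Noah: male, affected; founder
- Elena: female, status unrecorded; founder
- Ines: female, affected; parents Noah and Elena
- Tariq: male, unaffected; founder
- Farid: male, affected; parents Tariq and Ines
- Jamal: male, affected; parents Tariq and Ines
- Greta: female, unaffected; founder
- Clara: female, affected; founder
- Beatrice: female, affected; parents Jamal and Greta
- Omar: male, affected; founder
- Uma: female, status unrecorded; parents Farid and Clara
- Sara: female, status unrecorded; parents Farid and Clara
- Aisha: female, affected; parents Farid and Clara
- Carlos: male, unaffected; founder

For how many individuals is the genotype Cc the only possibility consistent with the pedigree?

3

Obligate heterozygotes: Farid is affected so carries C and received c from Tariq (cc), so Farid is Cc; Jamal is affected so carries C and received c from Tariq (cc), so Jamal is Cc; Beatrice is affected so carries C and received c from Greta (cc), so Beatrice is Cc.
Every other individual is either homozygous by phenotype or has at least one consistent homozygous assignment, so the count is 3.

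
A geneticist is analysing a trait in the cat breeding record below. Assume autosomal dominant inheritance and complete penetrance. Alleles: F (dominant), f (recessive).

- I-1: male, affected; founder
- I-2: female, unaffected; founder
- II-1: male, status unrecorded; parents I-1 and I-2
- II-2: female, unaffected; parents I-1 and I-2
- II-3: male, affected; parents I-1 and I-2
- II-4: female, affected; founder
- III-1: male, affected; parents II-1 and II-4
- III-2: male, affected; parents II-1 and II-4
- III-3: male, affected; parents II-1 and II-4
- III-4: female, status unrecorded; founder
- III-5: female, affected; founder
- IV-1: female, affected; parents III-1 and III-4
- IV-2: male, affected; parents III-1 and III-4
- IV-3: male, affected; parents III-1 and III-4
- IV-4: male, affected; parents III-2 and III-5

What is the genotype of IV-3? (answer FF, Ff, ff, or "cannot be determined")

cannot be determined

IV-3's phenotype allows FF or Ff, and no parent or child forces a single allele at both positions; consistent genotype assignments exist with IV-3 as FF or Ff.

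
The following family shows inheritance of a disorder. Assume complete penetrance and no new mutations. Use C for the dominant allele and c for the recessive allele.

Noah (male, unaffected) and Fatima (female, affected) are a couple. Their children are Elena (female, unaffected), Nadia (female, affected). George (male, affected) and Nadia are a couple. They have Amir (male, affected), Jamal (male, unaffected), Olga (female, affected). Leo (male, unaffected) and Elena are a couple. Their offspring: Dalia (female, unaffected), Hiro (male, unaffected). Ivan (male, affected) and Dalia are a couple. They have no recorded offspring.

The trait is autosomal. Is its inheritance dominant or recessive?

George and Nadia are both affected yet have an unaffected child Jamal. Under a recessive model two affected parents are homozygous and every child would be affected, so the trait cannot be recessive.

dominant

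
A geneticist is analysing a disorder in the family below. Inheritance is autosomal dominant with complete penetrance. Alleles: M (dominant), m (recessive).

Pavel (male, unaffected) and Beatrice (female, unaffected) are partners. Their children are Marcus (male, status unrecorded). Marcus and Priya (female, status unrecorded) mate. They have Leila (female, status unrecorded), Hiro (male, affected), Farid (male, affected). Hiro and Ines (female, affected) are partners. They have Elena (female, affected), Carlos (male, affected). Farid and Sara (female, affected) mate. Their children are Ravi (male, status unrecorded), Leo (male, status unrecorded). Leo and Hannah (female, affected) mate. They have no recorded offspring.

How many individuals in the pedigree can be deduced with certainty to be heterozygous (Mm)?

Obligate heterozygotes: Hiro is affected so carries M and received m from Marcus (mm), so Hiro is Mm; Farid is affected so carries M and received m from Marcus (mm), so Farid is Mm.
Every other individual is either homozygous by phenotype or has at least one consistent homozygous assignment, so the count is 2.

2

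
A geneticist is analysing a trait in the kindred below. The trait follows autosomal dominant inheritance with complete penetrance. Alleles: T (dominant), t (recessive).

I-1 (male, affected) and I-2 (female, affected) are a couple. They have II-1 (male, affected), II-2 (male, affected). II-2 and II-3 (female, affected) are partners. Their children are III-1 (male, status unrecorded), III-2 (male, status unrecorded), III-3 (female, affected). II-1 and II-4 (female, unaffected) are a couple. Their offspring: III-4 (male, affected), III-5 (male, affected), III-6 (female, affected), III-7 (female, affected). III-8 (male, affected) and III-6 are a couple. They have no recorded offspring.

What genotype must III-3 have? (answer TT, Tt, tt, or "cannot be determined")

III-3's phenotype allows TT or Tt, and no parent or child forces a single allele at both positions; consistent genotype assignments exist with III-3 as TT or Tt.

cannot be determined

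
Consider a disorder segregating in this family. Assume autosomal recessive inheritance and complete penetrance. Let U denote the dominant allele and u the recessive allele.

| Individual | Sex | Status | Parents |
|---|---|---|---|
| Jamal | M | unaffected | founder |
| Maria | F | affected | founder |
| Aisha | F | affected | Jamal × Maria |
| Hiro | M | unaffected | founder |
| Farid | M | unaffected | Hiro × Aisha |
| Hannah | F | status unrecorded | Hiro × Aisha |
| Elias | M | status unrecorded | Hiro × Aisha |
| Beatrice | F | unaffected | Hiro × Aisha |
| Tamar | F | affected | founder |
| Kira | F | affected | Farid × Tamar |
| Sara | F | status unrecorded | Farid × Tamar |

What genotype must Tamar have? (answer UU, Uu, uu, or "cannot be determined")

uu

Tamar is affected, so Tamar is uu.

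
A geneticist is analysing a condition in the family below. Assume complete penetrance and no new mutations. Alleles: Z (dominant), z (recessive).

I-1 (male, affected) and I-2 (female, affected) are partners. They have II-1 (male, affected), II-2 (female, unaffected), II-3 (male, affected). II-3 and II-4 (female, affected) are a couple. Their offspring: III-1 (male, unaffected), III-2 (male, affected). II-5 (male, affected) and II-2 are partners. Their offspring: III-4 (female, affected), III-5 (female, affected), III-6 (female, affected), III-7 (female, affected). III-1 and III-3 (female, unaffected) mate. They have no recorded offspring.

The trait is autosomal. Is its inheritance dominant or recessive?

I-1 and I-2 are both affected yet have an unaffected child II-2. Under a recessive model two affected parents are homozygous and every child would be affected, so the trait cannot be recessive.

dominant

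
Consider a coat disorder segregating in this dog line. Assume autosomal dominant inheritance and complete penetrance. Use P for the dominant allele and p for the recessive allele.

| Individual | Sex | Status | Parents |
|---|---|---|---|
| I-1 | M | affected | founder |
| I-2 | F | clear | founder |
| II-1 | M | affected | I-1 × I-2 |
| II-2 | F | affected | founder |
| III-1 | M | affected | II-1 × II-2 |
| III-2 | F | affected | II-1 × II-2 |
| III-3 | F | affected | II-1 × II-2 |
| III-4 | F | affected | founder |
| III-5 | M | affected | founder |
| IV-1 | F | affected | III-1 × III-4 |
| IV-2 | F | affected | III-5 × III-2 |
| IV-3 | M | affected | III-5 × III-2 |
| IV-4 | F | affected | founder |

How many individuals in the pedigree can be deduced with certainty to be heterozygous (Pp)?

1

Obligate heterozygotes: II-1 is affected so carries P and received p from I-2 (pp), so II-1 is Pp.
Every other individual is either homozygous by phenotype or has at least one consistent homozygous assignment, so the count is 1.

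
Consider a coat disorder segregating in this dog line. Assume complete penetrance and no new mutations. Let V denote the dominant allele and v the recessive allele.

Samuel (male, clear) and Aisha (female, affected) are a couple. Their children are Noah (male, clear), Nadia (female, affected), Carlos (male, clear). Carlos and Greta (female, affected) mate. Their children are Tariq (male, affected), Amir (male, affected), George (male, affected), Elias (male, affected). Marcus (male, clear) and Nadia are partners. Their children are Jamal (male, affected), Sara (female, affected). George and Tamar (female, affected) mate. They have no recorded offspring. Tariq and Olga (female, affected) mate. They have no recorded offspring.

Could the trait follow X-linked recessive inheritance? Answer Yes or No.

Under X-linked recessive, Noah (clear, male) cannot arise from Samuel (clear) × Aisha (affected).

No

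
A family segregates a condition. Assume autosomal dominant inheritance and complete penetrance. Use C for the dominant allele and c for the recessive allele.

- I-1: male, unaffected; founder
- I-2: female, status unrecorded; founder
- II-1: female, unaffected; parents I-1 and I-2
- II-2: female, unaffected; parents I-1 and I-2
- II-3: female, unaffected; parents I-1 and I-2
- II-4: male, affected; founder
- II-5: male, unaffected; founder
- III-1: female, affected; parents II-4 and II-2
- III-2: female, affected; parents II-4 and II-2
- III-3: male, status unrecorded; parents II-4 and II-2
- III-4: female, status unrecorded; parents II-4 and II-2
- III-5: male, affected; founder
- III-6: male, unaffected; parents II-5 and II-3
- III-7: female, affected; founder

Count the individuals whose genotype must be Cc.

Obligate heterozygotes: III-1 is affected so carries C and received c from II-2 (cc), so III-1 is Cc; III-2 is affected so carries C and received c from II-2 (cc), so III-2 is Cc.
Every other individual is either homozygous by phenotype or has at least one consistent homozygous assignment, so the count is 2.

2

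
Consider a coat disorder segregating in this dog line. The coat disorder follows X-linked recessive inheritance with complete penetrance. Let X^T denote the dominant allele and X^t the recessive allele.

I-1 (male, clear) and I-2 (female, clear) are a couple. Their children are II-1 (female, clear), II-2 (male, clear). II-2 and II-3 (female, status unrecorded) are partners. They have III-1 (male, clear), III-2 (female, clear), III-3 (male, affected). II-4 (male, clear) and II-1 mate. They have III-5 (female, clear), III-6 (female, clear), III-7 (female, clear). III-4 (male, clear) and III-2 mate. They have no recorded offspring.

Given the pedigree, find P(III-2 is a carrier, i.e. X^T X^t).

II-2 is clear, so II-2 is X^T Y.
II-3 passed T to III-1 (X^T Y) and passed t to III-3 (X^t Y), so II-3 is X^T X^t.
Their cross gives offspring ratios 1/2 X^T X^T : 1/2 X^T X^t. Conditioning on III-2 being clear, P(X^T X^t) = 1/2 / 1 = 1/2.

1/2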